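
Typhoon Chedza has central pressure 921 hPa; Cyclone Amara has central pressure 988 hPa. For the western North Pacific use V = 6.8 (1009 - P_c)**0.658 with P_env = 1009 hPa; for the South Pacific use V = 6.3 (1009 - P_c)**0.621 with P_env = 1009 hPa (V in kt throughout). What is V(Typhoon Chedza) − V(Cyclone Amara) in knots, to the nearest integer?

88 kt

Typhoon Chedza: ΔP = 88; V ≈ 6.8 × 88^0.658 ≈ 129.41 kt.
Cyclone Amara: ΔP = 21; V ≈ 6.3 × 21^0.621 ≈ 41.73 kt.
Difference ≈ 129.41 − 41.73 = 87.68 → 88 kt.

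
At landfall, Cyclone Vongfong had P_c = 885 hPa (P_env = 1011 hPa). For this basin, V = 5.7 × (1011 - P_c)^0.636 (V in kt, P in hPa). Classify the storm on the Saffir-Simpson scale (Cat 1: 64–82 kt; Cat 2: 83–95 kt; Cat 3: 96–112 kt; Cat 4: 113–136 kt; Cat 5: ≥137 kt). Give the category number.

4

ΔP = 1011 − 885 = 126 hPa.
V ≈ 5.7 × 126^0.636 = 5.7 × 21.67 ≈ 124 kt.
124 kt falls in the Category 4 band.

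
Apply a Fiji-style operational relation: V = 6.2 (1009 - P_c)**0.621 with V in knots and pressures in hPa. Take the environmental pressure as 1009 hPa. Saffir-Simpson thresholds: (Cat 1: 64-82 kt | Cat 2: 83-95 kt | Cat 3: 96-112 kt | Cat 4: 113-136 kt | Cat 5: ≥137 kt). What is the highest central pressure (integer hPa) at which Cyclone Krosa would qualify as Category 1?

Category 1 begins at V = 64 kt.
Required ΔP = (64/6.2)^(1/0.621) = 10.323^1.610 ≈ 42.91 hPa.
P_c ≤ 1009 − 42.91 = 966.09, so the highest integer P_c is 966 hPa.

966 hPa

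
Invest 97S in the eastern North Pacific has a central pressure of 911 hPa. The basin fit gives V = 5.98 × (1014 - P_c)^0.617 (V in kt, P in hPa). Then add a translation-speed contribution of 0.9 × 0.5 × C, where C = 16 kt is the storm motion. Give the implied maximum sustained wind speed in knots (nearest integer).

112 kt

ΔP = 1014 − 911 = 103 hPa.
103^0.617 ≈ 17.455.
V ≈ 5.98 × 17.455 ≈ 104.4 kt.
Translation term: 0.9 × 0.5 × 16 = 7.2 kt.
Corrected V ≈ 111.6 kt → 112 kt.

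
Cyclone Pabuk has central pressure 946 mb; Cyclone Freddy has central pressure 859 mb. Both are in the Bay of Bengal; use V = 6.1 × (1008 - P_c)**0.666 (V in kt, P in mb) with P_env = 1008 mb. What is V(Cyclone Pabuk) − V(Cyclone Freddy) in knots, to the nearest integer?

-76 kt

Cyclone Pabuk: ΔP = 62; V ≈ 6.1 × 62^0.666 ≈ 95.29 kt.
Cyclone Freddy: ΔP = 149; V ≈ 6.1 × 149^0.666 ≈ 170.87 kt.
Difference ≈ 95.29 − 170.87 = -75.58 → -76 kt.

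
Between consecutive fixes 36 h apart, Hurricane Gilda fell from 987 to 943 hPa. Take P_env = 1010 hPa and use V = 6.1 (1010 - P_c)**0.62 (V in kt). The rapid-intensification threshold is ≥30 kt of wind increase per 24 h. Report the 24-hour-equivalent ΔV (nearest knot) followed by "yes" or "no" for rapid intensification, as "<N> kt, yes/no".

27 kt, no

V₁: ΔP = 23, V ≈ 6.1 × 23^0.62 ≈ 42.62 kt.
V₂: ΔP = 67, V ≈ 6.1 × 67^0.62 ≈ 82.70 kt.
ΔV over 36 h = 40.08 kt → 24 h equivalent = 40.08 × 24/36 ≈ 26.72 kt.
27 kt < 30 kt ⇒ not rapid intensification.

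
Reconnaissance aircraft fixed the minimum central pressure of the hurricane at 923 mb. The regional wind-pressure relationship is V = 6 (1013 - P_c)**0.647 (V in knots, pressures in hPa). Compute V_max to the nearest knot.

110 kt

ΔP = 1013 − 923 = 90 mb.
90^0.647 ≈ 18.382.
V ≈ 6 × 18.382 ≈ 110.3 kt.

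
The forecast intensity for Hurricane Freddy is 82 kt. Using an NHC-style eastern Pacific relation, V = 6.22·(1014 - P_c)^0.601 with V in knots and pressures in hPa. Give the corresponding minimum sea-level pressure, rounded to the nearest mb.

ΔP = (V / 6.22)^(1/0.601) = (82/6.22)^1.664.
82/6.22 = 13.183; 13.183^1.664 ≈ 73.05 mb.
P_c = 1014 − 73.05 = 940.95 ≈ 941 mb.

941 mb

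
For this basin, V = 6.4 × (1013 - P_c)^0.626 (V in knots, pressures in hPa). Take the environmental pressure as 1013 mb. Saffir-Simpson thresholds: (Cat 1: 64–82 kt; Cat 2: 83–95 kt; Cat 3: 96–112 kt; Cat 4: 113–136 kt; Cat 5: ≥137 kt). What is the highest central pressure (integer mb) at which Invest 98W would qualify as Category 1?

973 mb

Category 1 begins at V = 64 kt.
Required ΔP = (64/6.4)^(1/0.626) = 10.000^1.597 ≈ 39.58 mb.
P_c ≤ 1013 − 39.58 = 973.42, so the highest integer P_c is 973 mb.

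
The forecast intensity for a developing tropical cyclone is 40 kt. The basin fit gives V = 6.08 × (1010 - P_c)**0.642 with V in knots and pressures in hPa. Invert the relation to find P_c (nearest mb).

ΔP = (V / 6.08)^(1/0.642) = (40/6.08)^1.558.
40/6.08 = 6.579; 6.579^1.558 ≈ 18.81 mb.
P_c = 1010 − 18.81 = 991.19 ≈ 991 mb.

991 mb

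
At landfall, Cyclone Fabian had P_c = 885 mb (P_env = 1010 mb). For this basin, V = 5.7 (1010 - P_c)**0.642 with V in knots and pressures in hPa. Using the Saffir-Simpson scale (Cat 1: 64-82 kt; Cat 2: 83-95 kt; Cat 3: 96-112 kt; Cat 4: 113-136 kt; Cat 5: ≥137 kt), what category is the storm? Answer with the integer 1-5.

4

ΔP = 1010 − 885 = 125 mb.
V ≈ 5.7 × 125^0.642 = 5.7 × 22.19 ≈ 127 kt.
127 kt falls in the Category 4 band.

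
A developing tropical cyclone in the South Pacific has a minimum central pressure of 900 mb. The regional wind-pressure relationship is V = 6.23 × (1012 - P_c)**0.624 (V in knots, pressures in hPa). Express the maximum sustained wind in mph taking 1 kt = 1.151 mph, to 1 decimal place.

ΔP = 1012 − 900 = 112 mb.
V ≈ 6.23 × 112^0.624 = 6.23 × 18.998 ≈ 118.359 kt.
118.359 × 1.151 ≈ 136.23 mph → 136.2 mph.

136.2 mph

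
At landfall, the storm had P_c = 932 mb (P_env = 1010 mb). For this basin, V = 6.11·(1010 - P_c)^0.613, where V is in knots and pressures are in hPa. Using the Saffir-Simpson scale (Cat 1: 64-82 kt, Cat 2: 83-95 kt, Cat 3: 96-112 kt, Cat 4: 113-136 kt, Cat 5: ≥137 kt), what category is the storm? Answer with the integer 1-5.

2

ΔP = 1010 − 932 = 78 mb.
V ≈ 6.11 × 78^0.613 = 6.11 × 14.45 ≈ 88 kt.
88 kt falls in the Category 2 band.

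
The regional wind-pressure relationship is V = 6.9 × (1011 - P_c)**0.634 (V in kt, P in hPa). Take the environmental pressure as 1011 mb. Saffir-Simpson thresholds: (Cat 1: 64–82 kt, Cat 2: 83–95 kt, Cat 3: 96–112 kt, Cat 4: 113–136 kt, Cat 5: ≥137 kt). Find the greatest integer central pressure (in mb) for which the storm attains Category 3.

947 mb

Category 3 begins at V = 96 kt.
Required ΔP = (96/6.9)^(1/0.634) = 13.913^1.577 ≈ 63.61 mb.
P_c ≤ 1011 − 63.61 = 947.39, so the highest integer P_c is 947 mb.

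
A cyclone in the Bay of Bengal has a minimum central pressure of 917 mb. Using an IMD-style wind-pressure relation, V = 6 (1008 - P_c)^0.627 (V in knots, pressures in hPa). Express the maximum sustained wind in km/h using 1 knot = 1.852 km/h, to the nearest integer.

ΔP = 1008 − 917 = 91 mb.
V ≈ 6 × 91^0.627 = 6 × 16.917 ≈ 101.501 kt.
101.501 × 1.852 ≈ 187.98 km/h → 188 km/h.

188 km/h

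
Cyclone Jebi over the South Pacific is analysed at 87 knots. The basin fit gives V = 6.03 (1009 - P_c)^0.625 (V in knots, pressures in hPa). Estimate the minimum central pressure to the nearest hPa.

937 hPa

ΔP = (V / 6.03)^(1/0.625) = (87/6.03)^1.600.
87/6.03 = 14.428; 14.428^1.600 ≈ 71.57 hPa.
P_c = 1009 − 71.57 = 937.43 ≈ 937 hPa.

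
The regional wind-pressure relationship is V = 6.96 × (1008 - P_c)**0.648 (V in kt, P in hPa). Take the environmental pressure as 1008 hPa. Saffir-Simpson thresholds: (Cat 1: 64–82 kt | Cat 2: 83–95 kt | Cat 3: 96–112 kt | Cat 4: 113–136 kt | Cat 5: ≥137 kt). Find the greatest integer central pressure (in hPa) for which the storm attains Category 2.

Category 2 begins at V = 83 kt.
Required ΔP = (83/6.96)^(1/0.648) = 11.925^1.543 ≈ 45.84 hPa.
P_c ≤ 1008 − 45.84 = 962.16, so the highest integer P_c is 962 hPa.

962 hPa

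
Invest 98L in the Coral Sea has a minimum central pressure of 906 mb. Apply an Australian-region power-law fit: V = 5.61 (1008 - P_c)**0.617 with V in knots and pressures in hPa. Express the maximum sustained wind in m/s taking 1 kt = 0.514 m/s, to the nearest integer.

ΔP = 1008 − 906 = 102 mb.
V ≈ 5.61 × 102^0.617 = 5.61 × 17.350 ≈ 97.335 kt.
97.335 × 0.514 ≈ 50.03 m/s → 50 m/s.

50 m/s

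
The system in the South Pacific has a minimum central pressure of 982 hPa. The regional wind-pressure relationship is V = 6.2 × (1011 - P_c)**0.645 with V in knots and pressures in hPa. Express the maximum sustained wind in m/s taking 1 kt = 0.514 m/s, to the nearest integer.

28 m/s

ΔP = 1011 − 982 = 29 hPa.
V ≈ 6.2 × 29^0.645 = 6.2 × 8.775 ≈ 54.405 kt.
54.405 × 0.514 ≈ 27.96 m/s → 28 m/s.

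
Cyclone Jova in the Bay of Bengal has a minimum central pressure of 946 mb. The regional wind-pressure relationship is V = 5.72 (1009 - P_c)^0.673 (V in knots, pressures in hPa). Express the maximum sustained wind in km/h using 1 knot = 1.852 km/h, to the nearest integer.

ΔP = 1009 − 946 = 63 mb.
V ≈ 5.72 × 63^0.673 = 5.72 × 16.254 ≈ 92.972 kt.
92.972 × 1.852 ≈ 172.18 km/h → 172 km/h.

172 km/h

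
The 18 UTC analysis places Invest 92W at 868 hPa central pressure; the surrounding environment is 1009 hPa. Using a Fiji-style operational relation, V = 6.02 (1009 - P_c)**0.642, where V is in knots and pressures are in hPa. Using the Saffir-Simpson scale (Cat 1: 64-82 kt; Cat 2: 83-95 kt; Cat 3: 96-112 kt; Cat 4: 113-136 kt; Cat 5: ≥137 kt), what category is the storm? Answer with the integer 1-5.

5

ΔP = 1009 − 868 = 141 hPa.
V ≈ 6.02 × 141^0.642 = 6.02 × 23.98 ≈ 144 kt.
144 kt falls in the Category 5 band.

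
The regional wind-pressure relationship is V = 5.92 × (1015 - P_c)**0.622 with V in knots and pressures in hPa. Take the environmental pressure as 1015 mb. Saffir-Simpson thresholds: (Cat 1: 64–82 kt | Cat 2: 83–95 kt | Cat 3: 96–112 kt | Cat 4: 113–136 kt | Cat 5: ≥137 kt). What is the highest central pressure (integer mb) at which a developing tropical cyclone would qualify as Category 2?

945 mb

Category 2 begins at V = 83 kt.
Required ΔP = (83/5.92)^(1/0.622) = 14.020^1.608 ≈ 69.77 mb.
P_c ≤ 1015 − 69.77 = 945.23, so the highest integer P_c is 945 mb.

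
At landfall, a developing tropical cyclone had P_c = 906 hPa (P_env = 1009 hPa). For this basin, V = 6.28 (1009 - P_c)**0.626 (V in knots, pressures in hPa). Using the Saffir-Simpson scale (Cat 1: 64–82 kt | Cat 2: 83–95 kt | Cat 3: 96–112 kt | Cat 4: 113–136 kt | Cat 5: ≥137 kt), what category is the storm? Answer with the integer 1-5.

ΔP = 1009 − 906 = 103 hPa.
V ≈ 6.28 × 103^0.626 = 6.28 × 18.20 ≈ 114 kt.
114 kt falls in the Category 4 band.

4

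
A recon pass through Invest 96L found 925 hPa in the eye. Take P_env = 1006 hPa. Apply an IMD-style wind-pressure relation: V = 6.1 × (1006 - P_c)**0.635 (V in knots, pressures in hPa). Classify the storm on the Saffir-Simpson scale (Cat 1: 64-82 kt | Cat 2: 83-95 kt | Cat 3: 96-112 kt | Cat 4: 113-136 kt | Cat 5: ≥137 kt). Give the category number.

3

ΔP = 1006 − 925 = 81 hPa.
V ≈ 6.1 × 81^0.635 = 6.1 × 16.29 ≈ 99 kt.
99 kt falls in the Category 3 band.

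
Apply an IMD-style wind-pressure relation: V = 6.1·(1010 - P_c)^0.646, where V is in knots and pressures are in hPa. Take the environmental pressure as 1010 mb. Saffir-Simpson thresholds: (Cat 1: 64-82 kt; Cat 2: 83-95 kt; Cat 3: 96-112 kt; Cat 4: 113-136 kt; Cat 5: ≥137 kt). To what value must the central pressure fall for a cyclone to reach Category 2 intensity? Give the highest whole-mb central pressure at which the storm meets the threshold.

953 mb

Category 2 begins at V = 83 kt.
Required ΔP = (83/6.1)^(1/0.646) = 13.607^1.548 ≈ 56.89 mb.
P_c ≤ 1010 − 56.89 = 953.11, so the highest integer P_c is 953 mb.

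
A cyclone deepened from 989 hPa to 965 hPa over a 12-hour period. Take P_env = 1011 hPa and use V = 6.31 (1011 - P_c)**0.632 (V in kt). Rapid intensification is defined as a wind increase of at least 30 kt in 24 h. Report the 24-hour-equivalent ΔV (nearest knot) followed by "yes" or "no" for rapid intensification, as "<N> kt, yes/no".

53 kt, yes

V₁: ΔP = 22, V ≈ 6.31 × 22^0.632 ≈ 44.51 kt.
V₂: ΔP = 46, V ≈ 6.31 × 46^0.632 ≈ 70.94 kt.
ΔV over 12 h = 26.43 kt → 24 h equivalent = 26.43 × 24/12 ≈ 52.86 kt.
53 kt ≥ 30 kt ⇒ rapid intensification.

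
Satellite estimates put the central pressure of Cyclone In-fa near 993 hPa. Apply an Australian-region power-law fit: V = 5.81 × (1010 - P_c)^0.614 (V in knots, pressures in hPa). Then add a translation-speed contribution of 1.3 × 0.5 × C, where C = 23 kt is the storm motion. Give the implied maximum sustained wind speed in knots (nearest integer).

48 kt

ΔP = 1010 − 993 = 17 hPa.
17^0.614 ≈ 5.695.
V ≈ 5.81 × 5.695 ≈ 33.1 kt.
Translation term: 1.3 × 0.5 × 23 = 14.95 kt.
Corrected V ≈ 48.05 kt → 48 kt.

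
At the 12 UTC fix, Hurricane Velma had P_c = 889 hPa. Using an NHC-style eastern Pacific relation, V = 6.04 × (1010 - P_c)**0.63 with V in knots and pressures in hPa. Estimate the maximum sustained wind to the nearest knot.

124 kt

ΔP = 1010 − 889 = 121 hPa.
121^0.63 ≈ 20.519.
V ≈ 6.04 × 20.519 ≈ 123.9 kt.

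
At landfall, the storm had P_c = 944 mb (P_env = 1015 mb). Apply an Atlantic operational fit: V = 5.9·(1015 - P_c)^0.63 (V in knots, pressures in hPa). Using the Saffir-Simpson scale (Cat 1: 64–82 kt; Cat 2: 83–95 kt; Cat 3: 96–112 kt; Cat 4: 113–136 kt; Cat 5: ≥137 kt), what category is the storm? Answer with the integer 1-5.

2

ΔP = 1015 − 944 = 71 mb.
V ≈ 5.9 × 71^0.63 = 5.9 × 14.67 ≈ 87 kt.
87 kt falls in the Category 2 band.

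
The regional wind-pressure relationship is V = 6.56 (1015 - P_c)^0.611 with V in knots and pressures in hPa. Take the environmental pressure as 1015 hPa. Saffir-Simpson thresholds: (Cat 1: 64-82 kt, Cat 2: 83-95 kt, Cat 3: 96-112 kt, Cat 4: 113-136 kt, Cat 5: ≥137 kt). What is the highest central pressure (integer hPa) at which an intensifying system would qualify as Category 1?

Category 1 begins at V = 64 kt.
Required ΔP = (64/6.56)^(1/0.611) = 9.756^1.637 ≈ 41.60 hPa.
P_c ≤ 1015 − 41.60 = 973.40, so the highest integer P_c is 973 hPa.

973 hPa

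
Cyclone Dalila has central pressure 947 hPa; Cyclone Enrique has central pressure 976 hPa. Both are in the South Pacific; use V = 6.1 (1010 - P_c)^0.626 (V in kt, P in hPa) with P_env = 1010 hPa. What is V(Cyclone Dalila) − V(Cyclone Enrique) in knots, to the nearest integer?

Cyclone Dalila: ΔP = 63; V ≈ 6.1 × 63^0.626 ≈ 81.61 kt.
Cyclone Enrique: ΔP = 34; V ≈ 6.1 × 34^0.626 ≈ 55.47 kt.
Difference ≈ 81.61 − 55.47 = 26.14 → 26 kt.

26 kt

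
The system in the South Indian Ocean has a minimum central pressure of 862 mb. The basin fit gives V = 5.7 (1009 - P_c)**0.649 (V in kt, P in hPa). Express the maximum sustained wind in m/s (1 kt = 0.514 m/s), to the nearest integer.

75 m/s

ΔP = 1009 − 862 = 147 mb.
V ≈ 5.7 × 147^0.649 = 5.7 × 25.503 ≈ 145.366 kt.
145.366 × 0.514 ≈ 74.72 m/s → 75 m/s.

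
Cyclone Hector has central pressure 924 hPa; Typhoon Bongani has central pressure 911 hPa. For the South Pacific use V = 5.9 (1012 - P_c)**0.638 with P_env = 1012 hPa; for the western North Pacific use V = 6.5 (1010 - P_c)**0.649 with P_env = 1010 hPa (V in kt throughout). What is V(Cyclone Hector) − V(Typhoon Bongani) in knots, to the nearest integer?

Cyclone Hector: ΔP = 88; V ≈ 5.9 × 88^0.638 ≈ 102.67 kt.
Typhoon Bongani: ΔP = 99; V ≈ 6.5 × 99^0.649 ≈ 128.26 kt.
Difference ≈ 102.67 − 128.26 = -25.59 → -26 kt.

-26 kt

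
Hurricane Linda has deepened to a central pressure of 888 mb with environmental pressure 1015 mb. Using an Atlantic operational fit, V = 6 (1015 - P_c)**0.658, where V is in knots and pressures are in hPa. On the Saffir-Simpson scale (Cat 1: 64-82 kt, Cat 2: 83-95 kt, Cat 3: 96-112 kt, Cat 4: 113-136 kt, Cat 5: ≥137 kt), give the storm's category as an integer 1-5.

5

ΔP = 1015 − 888 = 127 mb.
V ≈ 6 × 127^0.658 = 6 × 24.23 ≈ 145 kt.
145 kt falls in the Category 5 band.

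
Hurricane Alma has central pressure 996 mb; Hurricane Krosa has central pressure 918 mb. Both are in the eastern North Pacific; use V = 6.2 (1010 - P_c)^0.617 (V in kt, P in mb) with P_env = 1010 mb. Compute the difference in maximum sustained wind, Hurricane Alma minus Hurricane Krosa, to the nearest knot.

-69 kt

Hurricane Alma: ΔP = 14; V ≈ 6.2 × 14^0.617 ≈ 31.59 kt.
Hurricane Krosa: ΔP = 92; V ≈ 6.2 × 92^0.617 ≈ 100.94 kt.
Difference ≈ 31.59 − 100.94 = -69.35 → -69 kt.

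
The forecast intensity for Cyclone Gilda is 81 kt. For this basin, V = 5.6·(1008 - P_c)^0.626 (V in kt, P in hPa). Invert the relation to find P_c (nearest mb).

ΔP = (V / 5.6)^(1/0.626) = (81/5.6)^1.597.
81/5.6 = 14.464; 14.464^1.597 ≈ 71.37 mb.
P_c = 1008 − 71.37 = 936.63 ≈ 937 mb.

937 mb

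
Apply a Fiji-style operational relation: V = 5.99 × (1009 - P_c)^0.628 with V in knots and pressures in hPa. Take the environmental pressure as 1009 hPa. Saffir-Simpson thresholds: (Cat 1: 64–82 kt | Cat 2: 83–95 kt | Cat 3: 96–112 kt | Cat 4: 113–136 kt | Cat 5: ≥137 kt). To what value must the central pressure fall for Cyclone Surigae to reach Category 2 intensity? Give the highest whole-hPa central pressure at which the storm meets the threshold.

Category 2 begins at V = 83 kt.
Required ΔP = (83/5.99)^(1/0.628) = 13.856^1.592 ≈ 65.75 hPa.
P_c ≤ 1009 − 65.75 = 943.25, so the highest integer P_c is 943 hPa.

943 hPa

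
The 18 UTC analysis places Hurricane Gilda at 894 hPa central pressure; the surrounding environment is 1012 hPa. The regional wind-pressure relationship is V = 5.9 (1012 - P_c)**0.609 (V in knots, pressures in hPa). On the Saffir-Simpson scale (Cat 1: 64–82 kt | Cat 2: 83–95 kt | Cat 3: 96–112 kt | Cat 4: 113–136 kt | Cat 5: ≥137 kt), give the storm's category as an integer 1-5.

ΔP = 1012 − 894 = 118 hPa.
V ≈ 5.9 × 118^0.609 = 5.9 × 18.27 ≈ 108 kt.
108 kt falls in the Category 3 band.

3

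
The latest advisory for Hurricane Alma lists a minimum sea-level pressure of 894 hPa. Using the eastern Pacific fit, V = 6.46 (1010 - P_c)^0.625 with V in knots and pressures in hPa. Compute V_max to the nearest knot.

126 kt

ΔP = 1010 − 894 = 116 hPa.
116^0.625 ≈ 19.511.
V ≈ 6.46 × 19.511 ≈ 126.0 kt.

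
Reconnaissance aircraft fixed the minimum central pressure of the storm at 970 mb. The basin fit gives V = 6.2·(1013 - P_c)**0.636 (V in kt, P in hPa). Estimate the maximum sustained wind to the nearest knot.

68 kt

ΔP = 1013 − 970 = 43 mb.
43^0.636 ≈ 10.937.
V ≈ 6.2 × 10.937 ≈ 67.8 kt.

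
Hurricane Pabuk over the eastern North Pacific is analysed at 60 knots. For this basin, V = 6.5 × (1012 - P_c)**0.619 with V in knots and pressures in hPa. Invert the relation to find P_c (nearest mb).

ΔP = (V / 6.5)^(1/0.619) = (60/6.5)^1.616.
60/6.5 = 9.231; 9.231^1.616 ≈ 36.25 mb.
P_c = 1012 − 36.25 = 975.75 ≈ 976 mb.

976 mb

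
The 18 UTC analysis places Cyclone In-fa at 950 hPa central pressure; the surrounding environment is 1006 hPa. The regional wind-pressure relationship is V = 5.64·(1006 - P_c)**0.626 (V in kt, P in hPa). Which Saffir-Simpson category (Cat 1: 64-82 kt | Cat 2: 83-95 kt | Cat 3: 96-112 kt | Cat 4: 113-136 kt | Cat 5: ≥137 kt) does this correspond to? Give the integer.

ΔP = 1006 − 950 = 56 hPa.
V ≈ 5.64 × 56^0.626 = 5.64 × 12.43 ≈ 70 kt.
70 kt falls in the Category 1 band.

1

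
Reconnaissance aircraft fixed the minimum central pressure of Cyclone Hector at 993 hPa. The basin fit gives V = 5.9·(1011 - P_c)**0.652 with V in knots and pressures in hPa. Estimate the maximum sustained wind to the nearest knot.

ΔP = 1011 − 993 = 18 hPa.
18^0.652 ≈ 6.583.
V ≈ 5.9 × 6.583 ≈ 38.8 kt.

39 kt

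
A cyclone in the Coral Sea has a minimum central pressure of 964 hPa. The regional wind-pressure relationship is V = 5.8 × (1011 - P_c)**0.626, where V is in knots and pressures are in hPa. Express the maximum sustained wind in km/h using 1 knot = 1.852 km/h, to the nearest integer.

ΔP = 1011 − 964 = 47 hPa.
V ≈ 5.8 × 47^0.626 = 5.8 × 11.136 ≈ 64.589 kt.
64.589 × 1.852 ≈ 119.62 km/h → 120 km/h.

120 km/h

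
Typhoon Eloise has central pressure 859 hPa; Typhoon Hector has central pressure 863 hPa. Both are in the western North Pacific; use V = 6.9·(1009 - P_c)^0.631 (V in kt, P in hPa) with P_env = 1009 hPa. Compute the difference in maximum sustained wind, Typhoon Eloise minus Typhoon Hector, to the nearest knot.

3 kt

Typhoon Eloise: ΔP = 150; V ≈ 6.9 × 150^0.631 ≈ 162.92 kt.
Typhoon Hector: ΔP = 146; V ≈ 6.9 × 146^0.631 ≈ 160.16 kt.
Difference ≈ 162.92 − 160.16 = 2.76 → 3 kt.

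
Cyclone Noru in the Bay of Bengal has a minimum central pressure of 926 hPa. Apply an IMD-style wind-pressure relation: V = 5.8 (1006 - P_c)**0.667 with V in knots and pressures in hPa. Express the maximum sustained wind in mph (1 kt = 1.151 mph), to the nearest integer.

124 mph

ΔP = 1006 − 926 = 80 hPa.
V ≈ 5.8 × 80^0.667 = 5.8 × 18.593 ≈ 107.842 kt.
107.842 × 1.151 ≈ 124.13 mph → 124 mph.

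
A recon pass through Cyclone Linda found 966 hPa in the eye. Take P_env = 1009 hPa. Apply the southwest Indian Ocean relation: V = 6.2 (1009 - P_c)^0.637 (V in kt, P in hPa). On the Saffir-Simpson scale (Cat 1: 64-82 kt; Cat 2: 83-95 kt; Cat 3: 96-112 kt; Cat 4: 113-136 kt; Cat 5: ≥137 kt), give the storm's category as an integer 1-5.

ΔP = 1009 − 966 = 43 hPa.
V ≈ 6.2 × 43^0.637 = 6.2 × 10.98 ≈ 68 kt.
68 kt falls in the Category 1 band.

1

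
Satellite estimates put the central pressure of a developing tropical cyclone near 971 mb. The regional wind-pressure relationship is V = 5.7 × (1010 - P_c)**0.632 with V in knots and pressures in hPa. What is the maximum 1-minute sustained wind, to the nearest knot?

ΔP = 1010 − 971 = 39 mb.
39^0.632 ≈ 10.129.
V ≈ 5.7 × 10.129 ≈ 57.7 kt.

58 kt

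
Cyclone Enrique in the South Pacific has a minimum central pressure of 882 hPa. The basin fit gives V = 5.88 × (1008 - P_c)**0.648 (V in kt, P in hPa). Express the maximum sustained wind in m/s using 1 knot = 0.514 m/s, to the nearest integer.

69 m/s

ΔP = 1008 − 882 = 126 hPa.
V ≈ 5.88 × 126^0.648 = 5.88 × 22.964 ≈ 135.026 kt.
135.026 × 0.514 ≈ 69.40 m/s → 69 m/s.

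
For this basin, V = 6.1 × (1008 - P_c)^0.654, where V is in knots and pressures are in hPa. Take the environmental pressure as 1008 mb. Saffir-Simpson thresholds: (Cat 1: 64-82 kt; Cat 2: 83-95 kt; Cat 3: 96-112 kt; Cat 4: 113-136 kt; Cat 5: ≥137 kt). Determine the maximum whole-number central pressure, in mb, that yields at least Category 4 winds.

921 mb

Category 4 begins at V = 113 kt.
Required ΔP = (113/6.1)^(1/0.654) = 18.525^1.529 ≈ 86.79 mb.
P_c ≤ 1008 − 86.79 = 921.21, so the highest integer P_c is 921 mb.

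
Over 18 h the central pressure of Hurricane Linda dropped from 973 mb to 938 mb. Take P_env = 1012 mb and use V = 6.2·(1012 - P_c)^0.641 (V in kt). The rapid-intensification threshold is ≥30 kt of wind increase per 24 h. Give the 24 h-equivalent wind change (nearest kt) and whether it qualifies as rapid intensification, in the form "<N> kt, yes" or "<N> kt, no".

V₁: ΔP = 39, V ≈ 6.2 × 39^0.641 ≈ 64.90 kt.
V₂: ΔP = 74, V ≈ 6.2 × 74^0.641 ≈ 97.85 kt.
ΔV over 18 h = 32.95 kt → 24 h equivalent = 32.95 × 24/18 ≈ 43.93 kt.
44 kt ≥ 30 kt ⇒ rapid intensification.

44 kt, yes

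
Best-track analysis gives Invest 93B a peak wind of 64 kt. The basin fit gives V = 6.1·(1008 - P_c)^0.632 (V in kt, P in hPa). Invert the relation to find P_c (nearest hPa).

967 hPa

ΔP = (V / 6.1)^(1/0.632) = (64/6.1)^1.582.
64/6.1 = 10.492; 10.492^1.582 ≈ 41.24 hPa.
P_c = 1008 − 41.24 = 966.76 ≈ 967 hPa.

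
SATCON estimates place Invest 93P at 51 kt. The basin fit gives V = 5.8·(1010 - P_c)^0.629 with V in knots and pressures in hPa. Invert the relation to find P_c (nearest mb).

ΔP = (V / 5.8)^(1/0.629) = (51/5.8)^1.590.
51/5.8 = 8.793; 8.793^1.590 ≈ 31.70 mb.
P_c = 1010 − 31.70 = 978.30 ≈ 978 mb.

978 mb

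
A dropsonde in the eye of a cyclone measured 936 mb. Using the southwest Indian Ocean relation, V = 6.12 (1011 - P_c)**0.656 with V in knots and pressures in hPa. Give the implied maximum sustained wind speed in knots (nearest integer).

ΔP = 1011 − 936 = 75 mb.
75^0.656 ≈ 16.984.
V ≈ 6.12 × 16.984 ≈ 103.9 kt.

104 kt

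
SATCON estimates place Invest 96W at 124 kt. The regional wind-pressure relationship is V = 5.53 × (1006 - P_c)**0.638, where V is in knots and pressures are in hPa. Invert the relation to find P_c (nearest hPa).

875 hPa

ΔP = (V / 5.53)^(1/0.638) = (124/5.53)^1.567.
124/5.53 = 22.423; 22.423^1.567 ≈ 130.94 hPa.
P_c = 1006 − 130.94 = 875.06 ≈ 875 hPa.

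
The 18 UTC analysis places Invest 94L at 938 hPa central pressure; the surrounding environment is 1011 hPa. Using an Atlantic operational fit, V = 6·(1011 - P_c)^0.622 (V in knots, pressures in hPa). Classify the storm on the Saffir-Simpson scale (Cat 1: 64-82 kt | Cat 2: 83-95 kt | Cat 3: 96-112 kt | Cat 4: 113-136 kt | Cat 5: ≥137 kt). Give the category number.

ΔP = 1011 − 938 = 73 hPa.
V ≈ 6 × 73^0.622 = 6 × 14.42 ≈ 87 kt.
87 kt falls in the Category 2 band.

2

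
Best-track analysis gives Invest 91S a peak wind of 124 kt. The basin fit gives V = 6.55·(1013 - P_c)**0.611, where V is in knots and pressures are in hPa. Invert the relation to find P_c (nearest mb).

890 mb

ΔP = (V / 6.55)^(1/0.611) = (124/6.55)^1.637.
124/6.55 = 18.931; 18.931^1.637 ≈ 123.12 mb.
P_c = 1013 − 123.12 = 889.88 ≈ 890 mb.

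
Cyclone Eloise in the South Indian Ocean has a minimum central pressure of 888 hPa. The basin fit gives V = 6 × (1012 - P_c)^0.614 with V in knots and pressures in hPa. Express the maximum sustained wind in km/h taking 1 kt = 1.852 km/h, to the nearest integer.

ΔP = 1012 − 888 = 124 hPa.
V ≈ 6 × 124^0.614 = 6 × 19.291 ≈ 115.748 kt.
115.748 × 1.852 ≈ 214.36 km/h → 214 km/h.

214 km/h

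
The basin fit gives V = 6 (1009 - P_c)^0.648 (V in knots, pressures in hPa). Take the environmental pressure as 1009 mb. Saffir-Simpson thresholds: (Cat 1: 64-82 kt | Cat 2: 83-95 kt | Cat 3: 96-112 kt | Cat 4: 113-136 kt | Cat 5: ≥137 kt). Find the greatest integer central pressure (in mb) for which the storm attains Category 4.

Category 4 begins at V = 113 kt.
Required ΔP = (113/6)^(1/0.648) = 18.833^1.543 ≈ 92.79 mb.
P_c ≤ 1009 − 92.79 = 916.21, so the highest integer P_c is 916 mb.

916 mb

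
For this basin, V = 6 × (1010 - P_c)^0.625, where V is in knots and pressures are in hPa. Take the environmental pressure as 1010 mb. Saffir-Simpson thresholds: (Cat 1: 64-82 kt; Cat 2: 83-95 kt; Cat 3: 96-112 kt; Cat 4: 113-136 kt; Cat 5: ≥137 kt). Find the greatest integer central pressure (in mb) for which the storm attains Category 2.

943 mb

Category 2 begins at V = 83 kt.
Required ΔP = (83/6)^(1/0.625) = 13.833^1.600 ≈ 66.91 mb.
P_c ≤ 1010 − 66.91 = 943.09, so the highest integer P_c is 943 mb.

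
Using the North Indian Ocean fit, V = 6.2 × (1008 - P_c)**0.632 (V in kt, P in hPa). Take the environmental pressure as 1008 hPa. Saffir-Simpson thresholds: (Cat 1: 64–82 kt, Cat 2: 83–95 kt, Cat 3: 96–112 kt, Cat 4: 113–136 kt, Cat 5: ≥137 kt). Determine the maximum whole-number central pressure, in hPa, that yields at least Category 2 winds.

Category 2 begins at V = 83 kt.
Required ΔP = (83/6.2)^(1/0.632) = 13.387^1.582 ≈ 60.64 hPa.
P_c ≤ 1008 − 60.64 = 947.36, so the highest integer P_c is 947 hPa.

947 hPa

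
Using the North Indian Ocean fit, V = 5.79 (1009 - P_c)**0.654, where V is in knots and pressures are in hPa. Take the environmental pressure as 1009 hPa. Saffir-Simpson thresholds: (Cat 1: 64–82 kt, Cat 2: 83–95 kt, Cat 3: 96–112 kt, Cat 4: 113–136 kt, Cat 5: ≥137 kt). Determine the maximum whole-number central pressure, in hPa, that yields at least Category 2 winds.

950 hPa

Category 2 begins at V = 83 kt.
Required ΔP = (83/5.79)^(1/0.654) = 14.335^1.529 ≈ 58.64 hPa.
P_c ≤ 1009 − 58.64 = 950.36, so the highest integer P_c is 950 hPa.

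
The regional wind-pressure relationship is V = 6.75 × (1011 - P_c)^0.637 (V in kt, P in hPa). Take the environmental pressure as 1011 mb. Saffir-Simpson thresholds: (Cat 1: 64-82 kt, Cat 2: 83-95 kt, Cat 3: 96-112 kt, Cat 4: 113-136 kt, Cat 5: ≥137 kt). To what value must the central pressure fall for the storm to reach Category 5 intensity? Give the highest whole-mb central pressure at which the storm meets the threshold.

898 mb

Category 5 begins at V = 137 kt.
Required ΔP = (137/6.75)^(1/0.637) = 20.296^1.570 ≈ 112.84 mb.
P_c ≤ 1011 − 112.84 = 898.16, so the highest integer P_c is 898 mb.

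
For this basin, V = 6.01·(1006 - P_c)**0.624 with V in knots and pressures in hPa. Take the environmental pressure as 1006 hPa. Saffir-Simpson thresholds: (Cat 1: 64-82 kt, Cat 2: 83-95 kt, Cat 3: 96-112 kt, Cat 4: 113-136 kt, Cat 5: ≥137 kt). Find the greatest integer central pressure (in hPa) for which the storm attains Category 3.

921 hPa

Category 3 begins at V = 96 kt.
Required ΔP = (96/6.01)^(1/0.624) = 15.973^1.603 ≈ 84.82 hPa.
P_c ≤ 1006 − 84.82 = 921.18, so the highest integer P_c is 921 hPa.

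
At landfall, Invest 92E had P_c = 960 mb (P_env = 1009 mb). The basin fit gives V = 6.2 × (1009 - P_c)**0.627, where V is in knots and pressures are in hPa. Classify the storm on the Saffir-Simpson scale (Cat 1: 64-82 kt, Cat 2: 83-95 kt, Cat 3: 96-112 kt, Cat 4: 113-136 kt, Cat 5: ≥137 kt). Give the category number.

ΔP = 1009 − 960 = 49 mb.
V ≈ 6.2 × 49^0.627 = 6.2 × 11.48 ≈ 71 kt.
71 kt falls in the Category 1 band.

1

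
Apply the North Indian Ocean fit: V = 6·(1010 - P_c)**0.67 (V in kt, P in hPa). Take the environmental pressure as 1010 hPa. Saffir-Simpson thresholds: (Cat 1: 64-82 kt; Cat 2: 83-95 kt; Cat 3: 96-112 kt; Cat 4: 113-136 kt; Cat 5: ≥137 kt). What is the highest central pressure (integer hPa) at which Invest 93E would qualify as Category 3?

947 hPa

Category 3 begins at V = 96 kt.
Required ΔP = (96/6)^(1/0.67) = 16.000^1.493 ≈ 62.69 hPa.
P_c ≤ 1010 − 62.69 = 947.31, so the highest integer P_c is 947 hPa.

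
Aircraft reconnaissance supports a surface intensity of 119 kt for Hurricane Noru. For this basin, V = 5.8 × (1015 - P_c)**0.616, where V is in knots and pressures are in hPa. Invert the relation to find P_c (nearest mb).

880 mb

ΔP = (V / 5.8)^(1/0.616) = (119/5.8)^1.623.
119/5.8 = 20.517; 20.517^1.623 ≈ 134.92 mb.
P_c = 1015 − 134.92 = 880.08 ≈ 880 mb.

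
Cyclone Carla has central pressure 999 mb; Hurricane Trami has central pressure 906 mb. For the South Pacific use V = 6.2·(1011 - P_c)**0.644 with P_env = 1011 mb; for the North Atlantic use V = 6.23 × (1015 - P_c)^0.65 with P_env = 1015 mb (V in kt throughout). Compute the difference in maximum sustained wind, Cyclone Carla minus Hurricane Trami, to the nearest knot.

-101 kt

Cyclone Carla: ΔP = 12; V ≈ 6.2 × 12^0.644 ≈ 30.72 kt.
Hurricane Trami: ΔP = 109; V ≈ 6.23 × 109^0.65 ≈ 131.47 kt.
Difference ≈ 30.72 − 131.47 = -100.75 → -101 kt.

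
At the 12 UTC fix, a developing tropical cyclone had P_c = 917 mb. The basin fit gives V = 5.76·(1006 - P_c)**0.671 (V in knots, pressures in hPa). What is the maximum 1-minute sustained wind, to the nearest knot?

117 kt

ΔP = 1006 − 917 = 89 mb.
89^0.671 ≈ 20.325.
V ≈ 5.76 × 20.325 ≈ 117.1 kt.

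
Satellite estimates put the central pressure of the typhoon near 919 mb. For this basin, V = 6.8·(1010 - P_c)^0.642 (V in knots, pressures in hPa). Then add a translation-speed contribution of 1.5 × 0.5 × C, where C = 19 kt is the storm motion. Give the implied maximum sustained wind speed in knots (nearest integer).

137 kt

ΔP = 1010 − 919 = 91 mb.
91^0.642 ≈ 18.101.
V ≈ 6.8 × 18.101 ≈ 123.1 kt.
Translation term: 1.5 × 0.5 × 19 = 14.25 kt.
Corrected V ≈ 137.35 kt → 137 kt.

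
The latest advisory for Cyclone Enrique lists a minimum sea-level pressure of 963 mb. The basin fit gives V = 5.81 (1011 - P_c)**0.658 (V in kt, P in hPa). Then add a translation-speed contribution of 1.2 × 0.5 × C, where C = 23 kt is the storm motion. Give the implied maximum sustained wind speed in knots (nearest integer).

ΔP = 1011 − 963 = 48 mb.
48^0.658 ≈ 12.772.
V ≈ 5.81 × 12.772 ≈ 74.2 kt.
Translation term: 1.2 × 0.5 × 23 = 13.8 kt.
Corrected V ≈ 88 kt → 88 kt.

88 kt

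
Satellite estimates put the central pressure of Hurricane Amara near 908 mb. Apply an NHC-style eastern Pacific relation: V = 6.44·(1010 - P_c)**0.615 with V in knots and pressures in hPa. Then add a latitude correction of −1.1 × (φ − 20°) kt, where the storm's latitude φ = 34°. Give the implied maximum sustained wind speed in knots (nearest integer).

ΔP = 1010 − 908 = 102 mb.
102^0.615 ≈ 17.191.
V ≈ 6.44 × 17.191 ≈ 110.7 kt.
Latitude correction: −1.1 × (34 − 20) = -15.4 kt.
Corrected V ≈ 95.3 kt → 95 kt.

95 kt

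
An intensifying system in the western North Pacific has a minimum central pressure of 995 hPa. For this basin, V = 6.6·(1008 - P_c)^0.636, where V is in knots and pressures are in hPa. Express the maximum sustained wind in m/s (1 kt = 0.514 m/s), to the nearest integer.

ΔP = 1008 − 995 = 13 hPa.
V ≈ 6.6 × 13^0.636 = 6.6 × 5.111 ≈ 33.730 kt.
33.730 × 0.514 ≈ 17.34 m/s → 17 m/s.

17 m/s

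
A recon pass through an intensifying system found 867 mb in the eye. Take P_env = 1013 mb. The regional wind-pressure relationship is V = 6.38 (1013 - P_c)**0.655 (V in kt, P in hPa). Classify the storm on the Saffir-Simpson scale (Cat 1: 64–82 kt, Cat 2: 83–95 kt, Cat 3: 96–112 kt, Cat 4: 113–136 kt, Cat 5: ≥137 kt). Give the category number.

5

ΔP = 1013 − 867 = 146 mb.
V ≈ 6.38 × 146^0.655 = 6.38 × 26.16 ≈ 167 kt.
167 kt falls in the Category 5 band.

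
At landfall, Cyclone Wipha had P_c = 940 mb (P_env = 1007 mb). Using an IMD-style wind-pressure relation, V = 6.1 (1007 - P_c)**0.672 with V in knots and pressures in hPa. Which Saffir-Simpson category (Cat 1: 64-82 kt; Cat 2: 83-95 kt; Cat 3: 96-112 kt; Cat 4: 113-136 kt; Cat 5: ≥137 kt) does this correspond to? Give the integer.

3

ΔP = 1007 − 940 = 67 mb.
V ≈ 6.1 × 67^0.672 = 6.1 × 16.87 ≈ 103 kt.
103 kt falls in the Category 3 band.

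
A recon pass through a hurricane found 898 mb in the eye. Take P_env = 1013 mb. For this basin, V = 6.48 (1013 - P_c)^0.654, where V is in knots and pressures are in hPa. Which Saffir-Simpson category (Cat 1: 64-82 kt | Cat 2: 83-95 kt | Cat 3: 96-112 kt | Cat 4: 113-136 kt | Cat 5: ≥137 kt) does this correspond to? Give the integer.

ΔP = 1013 − 898 = 115 mb.
V ≈ 6.48 × 115^0.654 = 6.48 × 22.27 ≈ 144 kt.
144 kt falls in the Category 5 band.

5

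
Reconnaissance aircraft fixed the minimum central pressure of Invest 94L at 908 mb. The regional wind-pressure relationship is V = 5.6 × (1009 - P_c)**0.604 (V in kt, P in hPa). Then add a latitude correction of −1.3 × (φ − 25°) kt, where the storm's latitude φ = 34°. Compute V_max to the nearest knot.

79 kt

ΔP = 1009 − 908 = 101 mb.
101^0.604 ≈ 16.241.
V ≈ 5.6 × 16.241 ≈ 90.9 kt.
Latitude correction: −1.3 × (34 − 25) = -11.7 kt.
Corrected V ≈ 79.2 kt → 79 kt.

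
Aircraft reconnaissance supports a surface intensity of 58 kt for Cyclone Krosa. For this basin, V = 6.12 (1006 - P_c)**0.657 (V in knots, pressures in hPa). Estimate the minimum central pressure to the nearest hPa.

ΔP = (V / 6.12)^(1/0.657) = (58/6.12)^1.522.
58/6.12 = 9.477; 9.477^1.522 ≈ 30.66 hPa.
P_c = 1006 − 30.66 = 975.34 ≈ 975 hPa.

975 hPa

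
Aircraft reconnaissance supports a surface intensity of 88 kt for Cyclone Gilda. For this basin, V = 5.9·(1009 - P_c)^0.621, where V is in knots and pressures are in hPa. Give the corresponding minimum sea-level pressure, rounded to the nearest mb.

931 mb

ΔP = (V / 5.9)^(1/0.621) = (88/5.9)^1.610.
88/5.9 = 14.915; 14.915^1.610 ≈ 77.61 mb.
P_c = 1009 − 77.61 = 931.39 ≈ 931 mb.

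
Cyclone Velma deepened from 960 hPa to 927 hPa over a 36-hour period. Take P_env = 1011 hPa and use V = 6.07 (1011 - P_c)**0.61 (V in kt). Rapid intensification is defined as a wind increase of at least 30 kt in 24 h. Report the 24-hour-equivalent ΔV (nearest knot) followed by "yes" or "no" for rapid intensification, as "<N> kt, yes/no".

16 kt, no

V₁: ΔP = 51, V ≈ 6.07 × 51^0.61 ≈ 66.80 kt.
V₂: ΔP = 84, V ≈ 6.07 × 84^0.61 ≈ 90.57 kt.
ΔV over 36 h = 23.77 kt → 24 h equivalent = 23.77 × 24/36 ≈ 15.85 kt.
16 kt < 30 kt ⇒ not rapid intensification.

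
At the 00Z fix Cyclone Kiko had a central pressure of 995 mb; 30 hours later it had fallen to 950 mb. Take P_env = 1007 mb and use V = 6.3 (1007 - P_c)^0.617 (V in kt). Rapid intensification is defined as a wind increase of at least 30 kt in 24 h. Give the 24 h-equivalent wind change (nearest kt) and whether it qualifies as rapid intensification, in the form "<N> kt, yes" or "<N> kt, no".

V₁: ΔP = 12, V ≈ 6.3 × 12^0.617 ≈ 29.19 kt.
V₂: ΔP = 57, V ≈ 6.3 × 57^0.617 ≈ 76.33 kt.
ΔV over 30 h = 47.14 kt → 24 h equivalent = 47.14 × 24/30 ≈ 37.71 kt.
38 kt ≥ 30 kt ⇒ rapid intensification.

38 kt, yes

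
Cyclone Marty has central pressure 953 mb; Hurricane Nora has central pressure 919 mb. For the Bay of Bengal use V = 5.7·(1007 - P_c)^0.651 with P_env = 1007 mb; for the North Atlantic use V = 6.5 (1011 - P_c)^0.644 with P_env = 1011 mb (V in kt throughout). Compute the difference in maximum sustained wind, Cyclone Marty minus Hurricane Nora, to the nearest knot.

-43 kt

Cyclone Marty: ΔP = 54; V ≈ 5.7 × 54^0.651 ≈ 76.50 kt.
Hurricane Nora: ΔP = 92; V ≈ 6.5 × 92^0.644 ≈ 119.56 kt.
Difference ≈ 76.50 − 119.56 = -43.06 → -43 kt.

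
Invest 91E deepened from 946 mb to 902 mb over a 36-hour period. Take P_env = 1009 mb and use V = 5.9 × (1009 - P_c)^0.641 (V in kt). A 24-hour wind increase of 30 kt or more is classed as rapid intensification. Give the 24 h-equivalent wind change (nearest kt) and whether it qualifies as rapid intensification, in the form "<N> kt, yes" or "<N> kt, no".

V₁: ΔP = 63, V ≈ 5.9 × 63^0.641 ≈ 83.99 kt.
V₂: ΔP = 107, V ≈ 5.9 × 107^0.641 ≈ 117.95 kt.
ΔV over 36 h = 33.96 kt → 24 h equivalent = 33.96 × 24/36 ≈ 22.64 kt.
23 kt < 30 kt ⇒ not rapid intensification.

23 kt, no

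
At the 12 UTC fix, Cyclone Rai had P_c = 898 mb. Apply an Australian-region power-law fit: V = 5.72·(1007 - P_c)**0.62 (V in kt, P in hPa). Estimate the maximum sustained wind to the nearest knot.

ΔP = 1007 − 898 = 109 mb.
109^0.62 ≈ 18.332.
V ≈ 5.72 × 18.332 ≈ 104.9 kt.

105 kt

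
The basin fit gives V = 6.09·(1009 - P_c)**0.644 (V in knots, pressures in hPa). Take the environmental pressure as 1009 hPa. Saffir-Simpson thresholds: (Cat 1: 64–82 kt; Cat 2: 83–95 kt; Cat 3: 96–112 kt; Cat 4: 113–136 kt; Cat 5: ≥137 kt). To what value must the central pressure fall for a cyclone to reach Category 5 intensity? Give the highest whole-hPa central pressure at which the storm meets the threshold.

Category 5 begins at V = 137 kt.
Required ΔP = (137/6.09)^(1/0.644) = 22.496^1.553 ≈ 125.76 hPa.
P_c ≤ 1009 − 125.76 = 883.24, so the highest integer P_c is 883 hPa.

883 hPa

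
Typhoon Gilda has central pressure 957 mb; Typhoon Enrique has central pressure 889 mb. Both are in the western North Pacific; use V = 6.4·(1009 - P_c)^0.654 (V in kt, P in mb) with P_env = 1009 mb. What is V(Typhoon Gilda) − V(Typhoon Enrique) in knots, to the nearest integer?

Typhoon Gilda: ΔP = 52; V ≈ 6.4 × 52^0.654 ≈ 84.81 kt.
Typhoon Enrique: ΔP = 120; V ≈ 6.4 × 120^0.654 ≈ 146.54 kt.
Difference ≈ 84.81 − 146.54 = -61.73 → -62 kt.

-62 kt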